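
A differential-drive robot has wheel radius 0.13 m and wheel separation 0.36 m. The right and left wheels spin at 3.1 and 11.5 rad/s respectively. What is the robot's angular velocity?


vR = r*wR = 0.13*3.1 = 0.403 m/s
vL = r*wL = 0.13*11.5 = 1.495 m/s
v = (vR+vL)/2 = 0.949 m/s
omega = (vR-vL)/L = -3.0333 rad/s
angular velocity = -3.0333 rad/s


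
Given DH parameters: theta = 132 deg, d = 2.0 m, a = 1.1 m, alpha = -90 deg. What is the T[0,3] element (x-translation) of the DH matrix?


T[0,3] = a * cos(theta)
= 1.1 * cos(132 deg)
= 1.1 * -0.6691
= -0.736


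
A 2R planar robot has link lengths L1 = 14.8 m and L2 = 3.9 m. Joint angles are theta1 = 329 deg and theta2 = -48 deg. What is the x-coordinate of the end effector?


Convert angles to radians: theta1 = 5.7421, theta2 = -0.8378
x = L1*cos(theta1) + L2*cos(theta1+theta2)
x = 12.6861 + 0.7442
x = 13.4302


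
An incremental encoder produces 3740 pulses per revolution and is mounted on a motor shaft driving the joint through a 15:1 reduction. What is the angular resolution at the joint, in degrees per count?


counts per rev = 3740
effective counts at joint = 3740 * 15 = 56100
resolution = 360 / 56100
= 0.0064 deg/count


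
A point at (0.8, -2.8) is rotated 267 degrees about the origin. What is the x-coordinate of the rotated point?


x' = x*cos(theta) - y*sin(theta)
cos(267 deg) = -0.0523, sin(267 deg) = -0.9986
x' = 0.8 * -0.0523 - -2.8 * -0.9986
= -0.0419 - 2.7962
= -2.838


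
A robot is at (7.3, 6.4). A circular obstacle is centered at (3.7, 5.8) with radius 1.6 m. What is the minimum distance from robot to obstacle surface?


center_dist = sqrt((7.3-3.7)^2 + (6.4-5.8)^2)
= sqrt(12.96 + 0.36)
= 3.6497
min_dist = center_dist - radius = 3.6497 - 1.6 = 2.0497 m


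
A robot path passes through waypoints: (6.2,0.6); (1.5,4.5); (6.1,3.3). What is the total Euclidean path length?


Segment lengths:
  seg1 = sqrt((-4.7)^2 + (3.9)^2) = 6.1074
  seg2 = sqrt((4.6)^2 + (-1.2)^2) = 4.7539
Total = 10.8613


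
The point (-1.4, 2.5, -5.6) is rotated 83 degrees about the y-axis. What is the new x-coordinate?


Rotation about y-axis: x' = x*cos(theta) + z*sin(theta)
= -1.4 * 0.1219 + -5.6 * 0.9925
= -5.7289


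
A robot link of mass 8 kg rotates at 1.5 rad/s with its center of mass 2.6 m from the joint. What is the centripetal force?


F = m * omega^2 * r
= 8 * 1.5^2 * 2.6
= 8 * 2.25 * 2.6
= 46.8 N


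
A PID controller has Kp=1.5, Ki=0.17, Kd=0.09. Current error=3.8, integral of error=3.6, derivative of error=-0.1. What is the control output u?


u = Kp*e + Ki*int(e) + Kd*de/dt
= 1.5*3.8 + 0.17*3.6 + 0.09*(-0.1)
= 5.7 + 0.612 + -0.009
= 6.303


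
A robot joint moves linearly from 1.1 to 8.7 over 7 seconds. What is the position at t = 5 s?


s = t/T = 5/7 = 0.7143
p(t) = p0 + (pf-p0)*s
= 1.1 + (8.7 - 1.1) * 0.7143
= 6.5286


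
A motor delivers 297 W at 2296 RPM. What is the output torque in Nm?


omega = 2296 * 2*pi/60 = 240.4366 rad/s
tau = P / omega = 297 / 240.4366
= 1.2353 Nm


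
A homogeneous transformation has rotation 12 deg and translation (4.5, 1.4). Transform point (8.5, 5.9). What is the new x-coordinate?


x' = cos(theta)*px - sin(theta)*py + tx
= 0.9781*8.5 - 0.2079*5.9 + 4.5
= 11.5876


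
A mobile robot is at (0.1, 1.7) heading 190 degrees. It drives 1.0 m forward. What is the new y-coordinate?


y_new = y0 + d*sin(theta)
= 1.7 + 1.0*sin(190)
= 1.7 + -0.1736
= 1.5264


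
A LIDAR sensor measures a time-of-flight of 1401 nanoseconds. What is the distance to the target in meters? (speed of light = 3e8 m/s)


tof = 1401 ns = 1.401e-06 s
dist = c * tof / 2
= 3e8 * 1.401e-06 / 2
= 210.15 m


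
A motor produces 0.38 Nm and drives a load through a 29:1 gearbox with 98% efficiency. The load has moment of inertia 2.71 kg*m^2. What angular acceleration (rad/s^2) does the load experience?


tau_out = tau_motor * N * eta
= 0.38 * 29 * 0.98 = 10.7996 Nm
alpha = tau_out / I = 10.7996 / 2.71
= 3.9851 rad/s^2


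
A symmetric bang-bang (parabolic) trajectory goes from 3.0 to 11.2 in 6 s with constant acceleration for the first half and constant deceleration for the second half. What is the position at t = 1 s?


Symmetric rest-to-rest: each phase covers (pf-p0)/2 in time T/2. 0.5*a*(T/2)^2 = (pf-p0)/2 => a = 4*(pf-p0)/T^2
a = 4*(11.2-3.0)/6^2 = 0.9111
t = 1 is in the acceleration phase (t <= T/2).
p = p0 + 0.5*a*t^2 = 3.0 + 0.5*0.9111*1^2
= 3.4556


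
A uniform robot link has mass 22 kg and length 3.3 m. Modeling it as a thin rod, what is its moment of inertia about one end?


I = (1/3) * m * L^2
= (1/3) * 22 * 3.3^2
= 0.333333 * 22 * 10.89
= 79.86 kg*m^2


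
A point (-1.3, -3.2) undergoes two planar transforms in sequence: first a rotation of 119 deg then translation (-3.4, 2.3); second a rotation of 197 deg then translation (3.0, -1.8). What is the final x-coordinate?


After transform 1:
x1 = cos(119)*-1.3 - sin(119)*-3.2 + -3.4 = 0.029
y1 = sin(119)*-1.3 + cos(119)*-3.2 + 2.3 = 2.7144
After transform 2:
x2 = cos(197)*0.029 - sin(197)*2.7144 + 3.0
= 3.7658


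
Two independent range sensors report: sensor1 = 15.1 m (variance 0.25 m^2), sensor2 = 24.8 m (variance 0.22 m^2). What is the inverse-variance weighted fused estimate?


w1 = (1/var1) / (1/var1 + 1/var2)
   = 4.0 / (4.0 + 4.5455) = 0.4681
w2 = 1 - w1 = 0.5319
fused = w1*s1 + w2*s2 = 7.0681 + 13.1915
= 20.2596 m


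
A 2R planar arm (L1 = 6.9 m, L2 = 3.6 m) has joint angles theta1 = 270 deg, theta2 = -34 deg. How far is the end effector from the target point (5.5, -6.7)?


End effector via forward kinematics:
x = L1*cos(t1) + L2*cos(t1+t2) = -2.0131
y = L1*sin(t1) + L2*sin(t1+t2) = -9.8845
Distance to target:
d = sqrt((5.5 - -2.0131)^2 + (-6.7 - -9.8845)^2)
= sqrt(56.4466 + 10.1413)
= 8.1601 m


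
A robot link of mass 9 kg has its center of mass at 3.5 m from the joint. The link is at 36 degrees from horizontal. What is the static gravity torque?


tau = m*g*L*cos(angle)
= 9 * 9.81 * 3.5 * cos(36 deg)
= 9 * 9.81 * 3.5 * 0.809
= 249.9984 Nm


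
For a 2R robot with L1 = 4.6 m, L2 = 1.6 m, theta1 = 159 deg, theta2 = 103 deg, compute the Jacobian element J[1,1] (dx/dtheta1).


J[1,1] = -L1*sin(t1) - L2*sin(t1+t2)
= -4.6*sin(159) - 1.6*sin(262)
= -0.0641


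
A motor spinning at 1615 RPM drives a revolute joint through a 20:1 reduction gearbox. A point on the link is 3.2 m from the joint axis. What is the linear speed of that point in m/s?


omega_motor = 1615 * 2*pi/60 = 169.1224 rad/s
omega_joint = omega_motor / 20 = 8.4561 rad/s
v = omega_joint * r = 8.4561 * 3.2
= 27.0596 m/s


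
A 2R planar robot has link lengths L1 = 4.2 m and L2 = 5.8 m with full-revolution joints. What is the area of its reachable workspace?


r_max = L1 + L2 = 10.0 m
r_min = |L1 - L2| = 1.6 m
Area = pi*(r_max^2 - r_min^2)
= pi*(100.0 - 2.56)
= pi * 97.44
= 306.1168 m^2


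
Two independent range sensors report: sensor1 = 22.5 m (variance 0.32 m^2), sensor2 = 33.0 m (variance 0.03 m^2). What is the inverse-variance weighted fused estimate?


w1 = (1/var1) / (1/var1 + 1/var2)
   = 3.125 / (3.125 + 33.3333) = 0.0857
w2 = 1 - w1 = 0.9143
fused = w1*s1 + w2*s2 = 1.9286 + 30.1714
= 32.1 m


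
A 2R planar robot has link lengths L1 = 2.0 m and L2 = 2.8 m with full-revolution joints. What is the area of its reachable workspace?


r_max = L1 + L2 = 4.8 m
r_min = |L1 - L2| = 0.8 m
Area = pi*(r_max^2 - r_min^2)
= pi*(23.04 - 0.64)
= pi * 22.4
= 70.3717 m^2


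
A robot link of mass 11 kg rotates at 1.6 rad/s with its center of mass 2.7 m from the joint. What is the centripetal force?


F = m * omega^2 * r
= 11 * 1.6^2 * 2.7
= 11 * 2.56 * 2.7
= 76.032 N


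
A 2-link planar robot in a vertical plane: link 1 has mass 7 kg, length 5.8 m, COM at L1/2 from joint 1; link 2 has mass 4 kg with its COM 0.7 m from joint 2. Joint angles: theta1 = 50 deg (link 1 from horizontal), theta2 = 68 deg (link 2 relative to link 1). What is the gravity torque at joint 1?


Horizontal distance from joint 1 to link-1 COM:
  x_c1 = (L1/2)*cos(t1) = 2.9 * 0.6428 = 1.8641 m
Horizontal distance from joint 1 to link-2 COM:
  x_c2 = L1*cos(t1) + Lc2*cos(t1+t2)
       = 5.8*0.6428 + 0.7*-0.4695 = 3.3995 m
tau1 = m1*g*x_c1 + m2*g*x_c2
     = 7*9.81*1.8641 + 4*9.81*3.3995
     = 128.0067 + 133.3979
     = 261.4045 Nm


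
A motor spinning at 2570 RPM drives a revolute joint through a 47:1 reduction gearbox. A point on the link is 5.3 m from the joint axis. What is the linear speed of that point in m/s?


omega_motor = 2570 * 2*pi/60 = 269.1298 rad/s
omega_joint = omega_motor / 47 = 5.7262 rad/s
v = omega_joint * r = 5.7262 * 5.3
= 30.3487 m/s


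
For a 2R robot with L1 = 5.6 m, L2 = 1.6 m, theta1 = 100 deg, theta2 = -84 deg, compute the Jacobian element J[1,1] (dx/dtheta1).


J[1,1] = -L1*sin(t1) - L2*sin(t1+t2)
= -5.6*sin(100) - 1.6*sin(16)
= -5.9559


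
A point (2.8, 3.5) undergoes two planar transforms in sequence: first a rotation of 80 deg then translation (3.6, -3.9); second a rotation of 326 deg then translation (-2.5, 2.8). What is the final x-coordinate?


After transform 1:
x1 = cos(80)*2.8 - sin(80)*3.5 + 3.6 = 0.6394
y1 = sin(80)*2.8 + cos(80)*3.5 + -3.9 = -0.5348
After transform 2:
x2 = cos(326)*0.6394 - sin(326)*-0.5348 + -2.5
= -2.269


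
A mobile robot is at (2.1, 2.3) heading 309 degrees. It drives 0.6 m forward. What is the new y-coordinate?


y_new = y0 + d*sin(theta)
= 2.3 + 0.6*sin(309)
= 2.3 + -0.4663
= 1.8337


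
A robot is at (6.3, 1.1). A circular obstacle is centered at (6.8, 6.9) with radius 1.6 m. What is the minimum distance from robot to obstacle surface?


center_dist = sqrt((6.3-6.8)^2 + (1.1-6.9)^2)
= sqrt(0.25 + 33.64)
= 5.8215
min_dist = center_dist - radius = 5.8215 - 1.6 = 4.2215 m


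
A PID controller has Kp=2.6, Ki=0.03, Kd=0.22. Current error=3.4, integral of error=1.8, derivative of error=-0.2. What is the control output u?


u = Kp*e + Ki*int(e) + Kd*de/dt
= 2.6*3.4 + 0.03*1.8 + 0.22*(-0.2)
= 8.84 + 0.054 + -0.044
= 8.85


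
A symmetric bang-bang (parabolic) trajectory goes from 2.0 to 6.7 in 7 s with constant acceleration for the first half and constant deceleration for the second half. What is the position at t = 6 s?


Symmetric rest-to-rest: each phase covers (pf-p0)/2 in time T/2. 0.5*a*(T/2)^2 = (pf-p0)/2 => a = 4*(pf-p0)/T^2
a = 4*(6.7-2.0)/7^2 = 0.3837
t = 6 is in the deceleration phase (t > T/2).
p = pf - 0.5*a*(T-t)^2 = 6.7 - 0.5*0.3837*1^2
= 6.5082


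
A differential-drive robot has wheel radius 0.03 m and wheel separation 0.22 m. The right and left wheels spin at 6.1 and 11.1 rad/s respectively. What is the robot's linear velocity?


vR = r*wR = 0.03*6.1 = 0.183 m/s
vL = r*wL = 0.03*11.1 = 0.333 m/s
v = (vR+vL)/2 = 0.258 m/s
omega = (vR-vL)/L = -0.6818 rad/s
linear velocity = 0.258 m/s


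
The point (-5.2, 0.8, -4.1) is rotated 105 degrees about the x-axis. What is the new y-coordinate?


Rotation about x-axis: y' = y*cos(theta) - z*sin(theta)
= 0.8 * -0.2588 - -4.1 * 0.9659
= 3.7532


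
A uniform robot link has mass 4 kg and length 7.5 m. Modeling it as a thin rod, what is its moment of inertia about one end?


I = (1/3) * m * L^2
= (1/3) * 4 * 7.5^2
= 0.333333 * 4 * 56.25
= 75.0 kg*m^2


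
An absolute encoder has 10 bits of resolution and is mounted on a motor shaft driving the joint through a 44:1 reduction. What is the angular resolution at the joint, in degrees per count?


counts = 2^10 = 1024
effective counts at joint = 1024 * 44 = 45056
resolution = 360 / 45056
= 0.008 deg/count


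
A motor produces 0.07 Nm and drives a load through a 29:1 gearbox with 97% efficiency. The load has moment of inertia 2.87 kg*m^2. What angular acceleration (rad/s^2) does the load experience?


tau_out = tau_motor * N * eta
= 0.07 * 29 * 0.97 = 1.9691 Nm
alpha = tau_out / I = 1.9691 / 2.87
= 0.6861 rad/s^2


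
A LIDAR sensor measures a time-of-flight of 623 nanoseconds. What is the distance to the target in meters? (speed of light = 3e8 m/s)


tof = 623 ns = 6.23e-07 s
dist = c * tof / 2
= 3e8 * 6.23e-07 / 2
= 93.45 m


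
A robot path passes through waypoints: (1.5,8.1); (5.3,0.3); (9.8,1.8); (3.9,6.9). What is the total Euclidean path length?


Segment lengths:
  seg1 = sqrt((3.8)^2 + (-7.8)^2) = 8.6764
  seg2 = sqrt((4.5)^2 + (1.5)^2) = 4.7434
  seg3 = sqrt((-5.9)^2 + (5.1)^2) = 7.7987
Total = 21.2185


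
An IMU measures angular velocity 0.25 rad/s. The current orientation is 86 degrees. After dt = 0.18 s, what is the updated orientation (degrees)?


delta_theta = w * dt = 0.25 * 0.18 = 0.045 rad
= 2.5783 deg
theta_new = 86 + 2.5783 = 88.5783 deg


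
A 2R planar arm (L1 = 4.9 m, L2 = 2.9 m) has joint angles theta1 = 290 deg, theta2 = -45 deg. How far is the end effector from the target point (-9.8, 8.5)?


End effector via forward kinematics:
x = L1*cos(t1) + L2*cos(t1+t2) = 0.4503
y = L1*sin(t1) + L2*sin(t1+t2) = -7.2328
Distance to target:
d = sqrt((-9.8 - 0.4503)^2 + (8.5 - -7.2328)^2)
= sqrt(105.0688 + 247.5206)
= 18.7774 m


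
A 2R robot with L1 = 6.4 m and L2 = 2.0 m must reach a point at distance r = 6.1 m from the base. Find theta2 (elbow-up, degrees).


cos(theta2) = (r^2 - L1^2 - L2^2) / (2*L1*L2)
cos(theta2) = (37.21 - 40.96 - 4.0) / 25.6
cos(theta2) = -0.302734
theta2 = 107.6219 degrees


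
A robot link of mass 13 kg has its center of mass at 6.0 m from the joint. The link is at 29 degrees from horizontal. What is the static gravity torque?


tau = m*g*L*cos(angle)
= 13 * 9.81 * 6.0 * cos(29 deg)
= 13 * 9.81 * 6.0 * 0.8746
= 669.2415 Nm


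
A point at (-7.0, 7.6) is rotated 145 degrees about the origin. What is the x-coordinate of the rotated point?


x' = x*cos(theta) - y*sin(theta)
cos(145 deg) = -0.8192, sin(145 deg) = 0.5736
x' = -7.0 * -0.8192 - 7.6 * 0.5736
= 5.7341 - 4.3592
= 1.3749


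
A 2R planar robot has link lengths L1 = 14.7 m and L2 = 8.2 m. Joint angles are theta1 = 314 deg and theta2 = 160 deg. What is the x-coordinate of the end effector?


Convert angles to radians: theta1 = 5.4803, theta2 = 2.7925
x = L1*cos(theta1) + L2*cos(theta1+theta2)
x = 10.2115 + -3.3352
x = 6.8762


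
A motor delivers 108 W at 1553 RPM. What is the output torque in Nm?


omega = 1553 * 2*pi/60 = 162.6298 rad/s
tau = P / omega = 108 / 162.6298
= 0.6641 Nm


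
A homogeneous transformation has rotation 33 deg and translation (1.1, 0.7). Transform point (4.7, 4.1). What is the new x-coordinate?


x' = cos(theta)*px - sin(theta)*py + tx
= 0.8387*4.7 - 0.5446*4.1 + 1.1
= 2.8087


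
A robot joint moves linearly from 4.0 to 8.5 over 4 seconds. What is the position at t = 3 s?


s = t/T = 3/4 = 0.75
p(t) = p0 + (pf-p0)*s
= 4.0 + (8.5 - 4.0) * 0.75
= 7.375


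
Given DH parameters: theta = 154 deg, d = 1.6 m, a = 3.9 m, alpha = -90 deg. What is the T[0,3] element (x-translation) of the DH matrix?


T[0,3] = a * cos(theta)
= 3.9 * cos(154 deg)
= 3.9 * -0.8988
= -3.5053


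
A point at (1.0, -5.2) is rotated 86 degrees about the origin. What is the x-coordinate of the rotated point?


x' = x*cos(theta) - y*sin(theta)
cos(86 deg) = 0.0698, sin(86 deg) = 0.9976
x' = 1.0 * 0.0698 - -5.2 * 0.9976
= 0.0698 - -5.1873
= 5.2571


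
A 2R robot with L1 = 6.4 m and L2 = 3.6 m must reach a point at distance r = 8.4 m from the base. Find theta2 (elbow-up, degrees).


cos(theta2) = (r^2 - L1^2 - L2^2) / (2*L1*L2)
cos(theta2) = (70.56 - 40.96 - 12.96) / 46.08
cos(theta2) = 0.361111
theta2 = 68.8316 degrees


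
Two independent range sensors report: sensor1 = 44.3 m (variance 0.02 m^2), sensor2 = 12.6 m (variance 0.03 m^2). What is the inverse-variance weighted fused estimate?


w1 = (1/var1) / (1/var1 + 1/var2)
   = 50.0 / (50.0 + 33.3333) = 0.6
w2 = 1 - w1 = 0.4
fused = w1*s1 + w2*s2 = 26.58 + 5.04
= 31.62 m


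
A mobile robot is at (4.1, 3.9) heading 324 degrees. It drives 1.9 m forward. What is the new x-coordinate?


x_new = x0 + d*cos(theta)
= 4.1 + 1.9*cos(324)
= 4.1 + 1.5371
= 5.6371


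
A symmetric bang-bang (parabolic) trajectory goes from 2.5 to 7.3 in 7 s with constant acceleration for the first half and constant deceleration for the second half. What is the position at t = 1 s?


Symmetric rest-to-rest: each phase covers (pf-p0)/2 in time T/2. 0.5*a*(T/2)^2 = (pf-p0)/2 => a = 4*(pf-p0)/T^2
a = 4*(7.3-2.5)/7^2 = 0.3918
t = 1 is in the acceleration phase (t <= T/2).
p = p0 + 0.5*a*t^2 = 2.5 + 0.5*0.3918*1^2
= 2.6959


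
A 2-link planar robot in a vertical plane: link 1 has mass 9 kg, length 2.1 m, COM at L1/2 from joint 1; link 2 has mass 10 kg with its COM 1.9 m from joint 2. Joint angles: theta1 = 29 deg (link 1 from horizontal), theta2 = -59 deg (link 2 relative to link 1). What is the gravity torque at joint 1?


Horizontal distance from joint 1 to link-1 COM:
  x_c1 = (L1/2)*cos(t1) = 1.05 * 0.8746 = 0.9184 m
Horizontal distance from joint 1 to link-2 COM:
  x_c2 = L1*cos(t1) + Lc2*cos(t1+t2)
       = 2.1*0.8746 + 1.9*0.866 = 3.4821 m
tau1 = m1*g*x_c1 + m2*g*x_c2
     = 9*9.81*0.9184 + 10*9.81*3.4821
     = 81.0812 + 341.5989
     = 422.6801 Nm


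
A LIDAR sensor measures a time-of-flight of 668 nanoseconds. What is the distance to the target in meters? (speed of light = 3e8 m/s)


tof = 668 ns = 6.68e-07 s
dist = c * tof / 2
= 3e8 * 6.68e-07 / 2
= 100.2 m


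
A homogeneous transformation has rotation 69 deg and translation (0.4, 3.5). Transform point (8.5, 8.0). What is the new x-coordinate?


x' = cos(theta)*px - sin(theta)*py + tx
= 0.3584*8.5 - 0.9336*8.0 + 0.4
= -4.0225


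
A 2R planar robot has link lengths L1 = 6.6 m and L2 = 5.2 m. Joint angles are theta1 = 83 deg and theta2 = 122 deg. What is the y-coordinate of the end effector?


Convert angles to radians: theta1 = 1.4486, theta2 = 2.1293
y = L1*sin(theta1) + L2*sin(theta1+theta2)
y = 6.5508 + -2.1976
y = 4.3532


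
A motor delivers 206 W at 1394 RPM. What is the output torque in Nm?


omega = 1394 * 2*pi/60 = 145.9793 rad/s
tau = P / omega = 206 / 145.9793
= 1.4112 Nm


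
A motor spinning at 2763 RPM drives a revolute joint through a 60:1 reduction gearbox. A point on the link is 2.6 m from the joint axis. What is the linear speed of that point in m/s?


omega_motor = 2763 * 2*pi/60 = 289.3407 rad/s
omega_joint = omega_motor / 60 = 4.8223 rad/s
v = omega_joint * r = 4.8223 * 2.6
= 12.5381 m/s


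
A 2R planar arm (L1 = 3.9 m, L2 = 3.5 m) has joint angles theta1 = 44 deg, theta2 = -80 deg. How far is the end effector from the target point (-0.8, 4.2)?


End effector via forward kinematics:
x = L1*cos(t1) + L2*cos(t1+t2) = 5.637
y = L1*sin(t1) + L2*sin(t1+t2) = 0.6519
Distance to target:
d = sqrt((-0.8 - 5.637)^2 + (4.2 - 0.6519)^2)
= sqrt(41.4348 + 12.5889)
= 7.3501 m


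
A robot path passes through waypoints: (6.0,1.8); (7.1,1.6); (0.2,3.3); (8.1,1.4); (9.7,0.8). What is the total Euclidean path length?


Segment lengths:
  seg1 = sqrt((1.1)^2 + (-0.2)^2) = 1.118
  seg2 = sqrt((-6.9)^2 + (1.7)^2) = 7.1063
  seg3 = sqrt((7.9)^2 + (-1.9)^2) = 8.1253
  seg4 = sqrt((1.6)^2 + (-0.6)^2) = 1.7088
Total = 18.0584


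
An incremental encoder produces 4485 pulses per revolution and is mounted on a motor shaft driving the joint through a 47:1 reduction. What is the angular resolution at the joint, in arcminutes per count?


counts per rev = 4485
effective counts at joint = 4485 * 47 = 210795
resolution = 360*60 / 210795
= 0.1025 arcmin/count


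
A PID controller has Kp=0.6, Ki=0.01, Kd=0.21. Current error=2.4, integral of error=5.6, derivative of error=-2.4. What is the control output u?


u = Kp*e + Ki*int(e) + Kd*de/dt
= 0.6*2.4 + 0.01*5.6 + 0.21*(-2.4)
= 1.44 + 0.056 + -0.504
= 0.992


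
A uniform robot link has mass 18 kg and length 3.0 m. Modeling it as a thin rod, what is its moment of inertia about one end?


I = (1/3) * m * L^2
= (1/3) * 18 * 3.0^2
= 0.333333 * 18 * 9.0
= 54.0 kg*m^2


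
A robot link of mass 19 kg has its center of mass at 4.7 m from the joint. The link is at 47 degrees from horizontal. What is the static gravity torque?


tau = m*g*L*cos(angle)
= 19 * 9.81 * 4.7 * cos(47 deg)
= 19 * 9.81 * 4.7 * 0.682
= 597.4531 Nm


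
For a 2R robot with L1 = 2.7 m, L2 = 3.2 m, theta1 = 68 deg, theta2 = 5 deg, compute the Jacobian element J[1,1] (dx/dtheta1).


J[1,1] = -L1*sin(t1) - L2*sin(t1+t2)
= -2.7*sin(68) - 3.2*sin(73)
= -5.5636


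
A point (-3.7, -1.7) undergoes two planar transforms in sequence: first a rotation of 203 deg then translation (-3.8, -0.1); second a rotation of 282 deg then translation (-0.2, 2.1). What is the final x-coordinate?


After transform 1:
x1 = cos(203)*-3.7 - sin(203)*-1.7 + -3.8 = -1.0584
y1 = sin(203)*-3.7 + cos(203)*-1.7 + -0.1 = 2.9106
After transform 2:
x2 = cos(282)*-1.0584 - sin(282)*2.9106 + -0.2
= 2.4269


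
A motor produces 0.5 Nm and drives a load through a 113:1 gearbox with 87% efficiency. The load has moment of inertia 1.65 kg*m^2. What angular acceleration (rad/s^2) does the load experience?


tau_out = tau_motor * N * eta
= 0.5 * 113 * 0.87 = 49.155 Nm
alpha = tau_out / I = 49.155 / 1.65
= 29.7909 rad/s^2


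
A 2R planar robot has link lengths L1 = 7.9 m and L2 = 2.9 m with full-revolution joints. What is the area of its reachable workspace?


r_max = L1 + L2 = 10.8 m
r_min = |L1 - L2| = 5.0 m
Area = pi*(r_max^2 - r_min^2)
= pi*(116.64 - 25.0)
= pi * 91.64
= 287.8956 m^2


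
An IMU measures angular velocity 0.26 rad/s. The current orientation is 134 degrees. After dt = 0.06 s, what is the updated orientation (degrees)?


delta_theta = w * dt = 0.26 * 0.06 = 0.0156 rad
= 0.8938 deg
theta_new = 134 + 0.8938 = 134.8938 deg


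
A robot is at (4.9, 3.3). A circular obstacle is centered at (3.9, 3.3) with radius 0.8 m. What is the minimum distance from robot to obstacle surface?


center_dist = sqrt((4.9-3.9)^2 + (3.3-3.3)^2)
= sqrt(1.0 + 0.0)
= 1.0
min_dist = center_dist - radius = 1.0 - 0.8 = 0.2 m


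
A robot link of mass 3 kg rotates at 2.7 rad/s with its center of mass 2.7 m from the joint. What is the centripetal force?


F = m * omega^2 * r
= 3 * 2.7^2 * 2.7
= 3 * 7.29 * 2.7
= 59.049 N


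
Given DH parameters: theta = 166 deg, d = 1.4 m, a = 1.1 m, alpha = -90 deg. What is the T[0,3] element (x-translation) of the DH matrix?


T[0,3] = a * cos(theta)
= 1.1 * cos(166 deg)
= 1.1 * -0.9703
= -1.0673


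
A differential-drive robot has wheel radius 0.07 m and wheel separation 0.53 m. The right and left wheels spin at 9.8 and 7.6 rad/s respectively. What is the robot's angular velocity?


vR = r*wR = 0.07*9.8 = 0.686 m/s
vL = r*wL = 0.07*7.6 = 0.532 m/s
v = (vR+vL)/2 = 0.609 m/s
omega = (vR-vL)/L = 0.2906 rad/s
angular velocity = 0.2906 rad/s


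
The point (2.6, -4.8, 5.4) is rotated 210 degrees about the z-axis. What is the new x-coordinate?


Rotation about z-axis: x' = x*cos(theta) - y*sin(theta)
= 2.6 * -0.866 - -4.8 * -0.5
= -4.6517


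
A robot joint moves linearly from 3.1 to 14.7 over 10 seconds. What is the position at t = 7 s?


s = t/T = 7/10 = 0.7
p(t) = p0 + (pf-p0)*s
= 3.1 + (14.7 - 3.1) * 0.7
= 11.22


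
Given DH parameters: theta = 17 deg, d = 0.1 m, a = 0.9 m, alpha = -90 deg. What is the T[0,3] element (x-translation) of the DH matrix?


T[0,3] = a * cos(theta)
= 0.9 * cos(17 deg)
= 0.9 * 0.9563
= 0.8607


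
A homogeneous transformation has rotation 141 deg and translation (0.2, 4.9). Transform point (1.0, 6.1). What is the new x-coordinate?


x' = cos(theta)*px - sin(theta)*py + tx
= -0.7771*1.0 - 0.6293*6.1 + 0.2
= -4.416


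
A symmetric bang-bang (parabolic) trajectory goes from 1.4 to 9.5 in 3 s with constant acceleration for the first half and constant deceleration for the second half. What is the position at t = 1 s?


Symmetric rest-to-rest: each phase covers (pf-p0)/2 in time T/2. 0.5*a*(T/2)^2 = (pf-p0)/2 => a = 4*(pf-p0)/T^2
a = 4*(9.5-1.4)/3^2 = 3.6
t = 1 is in the acceleration phase (t <= T/2).
p = p0 + 0.5*a*t^2 = 1.4 + 0.5*3.6*1^2
= 3.2


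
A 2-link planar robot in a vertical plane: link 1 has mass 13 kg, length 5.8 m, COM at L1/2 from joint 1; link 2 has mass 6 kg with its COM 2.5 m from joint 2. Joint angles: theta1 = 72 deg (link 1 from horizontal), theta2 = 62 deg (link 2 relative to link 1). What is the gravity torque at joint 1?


Horizontal distance from joint 1 to link-1 COM:
  x_c1 = (L1/2)*cos(t1) = 2.9 * 0.309 = 0.8961 m
Horizontal distance from joint 1 to link-2 COM:
  x_c2 = L1*cos(t1) + Lc2*cos(t1+t2)
       = 5.8*0.309 + 2.5*-0.6947 = 0.0557 m
tau1 = m1*g*x_c1 + m2*g*x_c2
     = 13*9.81*0.8961 + 6*9.81*0.0557
     = 114.2859 + 3.2757
     = 117.5616 Nm


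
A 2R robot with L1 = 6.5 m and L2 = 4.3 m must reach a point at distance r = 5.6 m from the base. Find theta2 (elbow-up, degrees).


cos(theta2) = (r^2 - L1^2 - L2^2) / (2*L1*L2)
cos(theta2) = (31.36 - 42.25 - 18.49) / 55.9
cos(theta2) = -0.525581
theta2 = 121.7074 degrees


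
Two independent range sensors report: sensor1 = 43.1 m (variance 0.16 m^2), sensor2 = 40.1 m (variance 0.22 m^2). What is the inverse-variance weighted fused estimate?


w1 = (1/var1) / (1/var1 + 1/var2)
   = 6.25 / (6.25 + 4.5455) = 0.5789
w2 = 1 - w1 = 0.4211
fused = w1*s1 + w2*s2 = 24.9526 + 16.8842
= 41.8368 m


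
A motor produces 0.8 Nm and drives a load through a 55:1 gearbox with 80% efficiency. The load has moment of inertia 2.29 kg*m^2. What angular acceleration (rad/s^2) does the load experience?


tau_out = tau_motor * N * eta
= 0.8 * 55 * 0.8 = 35.2 Nm
alpha = tau_out / I = 35.2 / 2.29
= 15.3712 rad/s^2


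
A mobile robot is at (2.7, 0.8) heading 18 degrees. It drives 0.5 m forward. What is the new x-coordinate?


x_new = x0 + d*cos(theta)
= 2.7 + 0.5*cos(18)
= 2.7 + 0.4755
= 3.1755


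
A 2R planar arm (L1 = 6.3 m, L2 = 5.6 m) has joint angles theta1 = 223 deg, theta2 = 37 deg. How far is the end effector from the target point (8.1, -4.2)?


End effector via forward kinematics:
x = L1*cos(t1) + L2*cos(t1+t2) = -5.58
y = L1*sin(t1) + L2*sin(t1+t2) = -9.8115
Distance to target:
d = sqrt((8.1 - -5.58)^2 + (-4.2 - -9.8115)^2)
= sqrt(187.1413 + 31.4891)
= 14.7862 m


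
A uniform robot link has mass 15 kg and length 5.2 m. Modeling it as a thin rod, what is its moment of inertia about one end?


I = (1/3) * m * L^2
= (1/3) * 15 * 5.2^2
= 0.333333 * 15 * 27.04
= 135.2 kg*m^2


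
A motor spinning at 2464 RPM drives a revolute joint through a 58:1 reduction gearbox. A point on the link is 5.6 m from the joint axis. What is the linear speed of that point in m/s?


omega_motor = 2464 * 2*pi/60 = 258.0295 rad/s
omega_joint = omega_motor / 58 = 4.4488 rad/s
v = omega_joint * r = 4.4488 * 5.6
= 24.9132 m/s


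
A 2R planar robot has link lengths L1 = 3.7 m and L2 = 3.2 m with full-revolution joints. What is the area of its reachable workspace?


r_max = L1 + L2 = 6.9 m
r_min = |L1 - L2| = 0.5 m
Area = pi*(r_max^2 - r_min^2)
= pi*(47.61 - 0.25)
= pi * 47.36
= 148.7858 m^2


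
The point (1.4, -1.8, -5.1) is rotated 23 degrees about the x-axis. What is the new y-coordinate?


Rotation about x-axis: y' = y*cos(theta) - z*sin(theta)
= -1.8 * 0.9205 - -5.1 * 0.3907
= 0.3358


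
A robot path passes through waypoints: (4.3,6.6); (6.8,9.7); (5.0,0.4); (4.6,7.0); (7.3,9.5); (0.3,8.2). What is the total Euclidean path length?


Segment lengths:
  seg1 = sqrt((2.5)^2 + (3.1)^2) = 3.9825
  seg2 = sqrt((-1.8)^2 + (-9.3)^2) = 9.4726
  seg3 = sqrt((-0.4)^2 + (6.6)^2) = 6.6121
  seg4 = sqrt((2.7)^2 + (2.5)^2) = 3.6797
  seg5 = sqrt((-7.0)^2 + (-1.3)^2) = 7.1197
Total = 30.8665


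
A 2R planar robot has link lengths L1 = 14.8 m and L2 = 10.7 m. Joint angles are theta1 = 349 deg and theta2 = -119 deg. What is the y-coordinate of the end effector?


Convert angles to radians: theta1 = 6.0912, theta2 = -2.0769
y = L1*sin(theta1) + L2*sin(theta1+theta2)
y = -2.824 + -8.1967
y = -11.0206


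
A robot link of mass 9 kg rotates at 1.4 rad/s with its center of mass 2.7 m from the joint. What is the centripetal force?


F = m * omega^2 * r
= 9 * 1.4^2 * 2.7
= 9 * 1.96 * 2.7
= 47.628 N


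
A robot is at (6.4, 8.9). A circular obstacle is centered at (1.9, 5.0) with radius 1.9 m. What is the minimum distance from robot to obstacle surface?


center_dist = sqrt((6.4-1.9)^2 + (8.9-5.0)^2)
= sqrt(20.25 + 15.21)
= 5.9548
min_dist = center_dist - radius = 5.9548 - 1.9 = 4.0548 m


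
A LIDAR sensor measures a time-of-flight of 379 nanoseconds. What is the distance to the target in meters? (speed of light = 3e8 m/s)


tof = 379 ns = 3.79e-07 s
dist = c * tof / 2
= 3e8 * 3.79e-07 / 2
= 56.85 m


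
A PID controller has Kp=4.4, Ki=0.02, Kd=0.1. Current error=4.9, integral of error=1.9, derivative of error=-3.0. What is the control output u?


u = Kp*e + Ki*int(e) + Kd*de/dt
= 4.4*4.9 + 0.02*1.9 + 0.1*(-3.0)
= 21.56 + 0.038 + -0.3
= 21.298


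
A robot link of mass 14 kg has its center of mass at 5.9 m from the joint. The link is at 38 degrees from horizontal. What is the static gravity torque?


tau = m*g*L*cos(angle)
= 14 * 9.81 * 5.9 * cos(38 deg)
= 14 * 9.81 * 5.9 * 0.788
= 638.5298 Nm


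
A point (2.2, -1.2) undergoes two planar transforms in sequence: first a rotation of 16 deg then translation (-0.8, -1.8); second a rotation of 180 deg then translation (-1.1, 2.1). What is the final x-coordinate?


After transform 1:
x1 = cos(16)*2.2 - sin(16)*-1.2 + -0.8 = 1.6455
y1 = sin(16)*2.2 + cos(16)*-1.2 + -1.8 = -2.3471
After transform 2:
x2 = cos(180)*1.6455 - sin(180)*-2.3471 + -1.1
= -2.7455


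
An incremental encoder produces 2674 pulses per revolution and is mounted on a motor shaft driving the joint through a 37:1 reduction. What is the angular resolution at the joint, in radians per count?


counts per rev = 2674
effective counts at joint = 2674 * 37 = 98938
resolution = 2*pi / 98938
= 6.3506e-05 rad/count


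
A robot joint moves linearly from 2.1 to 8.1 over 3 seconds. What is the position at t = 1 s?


s = t/T = 1/3 = 0.3333
p(t) = p0 + (pf-p0)*s
= 2.1 + (8.1 - 2.1) * 0.3333
= 4.1


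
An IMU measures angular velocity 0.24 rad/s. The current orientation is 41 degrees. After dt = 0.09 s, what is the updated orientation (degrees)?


delta_theta = w * dt = 0.24 * 0.09 = 0.0216 rad
= 1.2376 deg
theta_new = 41 + 1.2376 = 42.2376 deg


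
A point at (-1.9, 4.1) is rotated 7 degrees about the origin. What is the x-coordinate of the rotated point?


x' = x*cos(theta) - y*sin(theta)
cos(7 deg) = 0.9925, sin(7 deg) = 0.1219
x' = -1.9 * 0.9925 - 4.1 * 0.1219
= -1.8858 - 0.4997
= -2.3855


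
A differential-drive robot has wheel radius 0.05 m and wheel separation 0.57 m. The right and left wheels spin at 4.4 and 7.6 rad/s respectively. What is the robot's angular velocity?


vR = r*wR = 0.05*4.4 = 0.22 m/s
vL = r*wL = 0.05*7.6 = 0.38 m/s
v = (vR+vL)/2 = 0.3 m/s
omega = (vR-vL)/L = -0.2807 rad/s
angular velocity = -0.2807 rad/s


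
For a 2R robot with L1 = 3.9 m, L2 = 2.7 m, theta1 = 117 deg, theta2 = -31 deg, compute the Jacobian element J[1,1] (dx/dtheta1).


J[1,1] = -L1*sin(t1) - L2*sin(t1+t2)
= -3.9*sin(117) - 2.7*sin(86)
= -6.1683


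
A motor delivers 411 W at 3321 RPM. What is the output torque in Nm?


omega = 3321 * 2*pi/60 = 347.7743 rad/s
tau = P / omega = 411 / 347.7743
= 1.1818 Nm


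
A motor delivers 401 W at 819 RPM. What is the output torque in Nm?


omega = 819 * 2*pi/60 = 85.7655 rad/s
tau = P / omega = 401 / 85.7655
= 4.6755 Nm


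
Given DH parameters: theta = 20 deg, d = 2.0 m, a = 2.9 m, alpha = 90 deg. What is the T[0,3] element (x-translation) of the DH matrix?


T[0,3] = a * cos(theta)
= 2.9 * cos(20 deg)
= 2.9 * 0.9397
= 2.7251


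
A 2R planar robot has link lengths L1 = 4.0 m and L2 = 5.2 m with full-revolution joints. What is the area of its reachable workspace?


r_max = L1 + L2 = 9.2 m
r_min = |L1 - L2| = 1.2 m
Area = pi*(r_max^2 - r_min^2)
= pi*(84.64 - 1.44)
= pi * 83.2
= 261.3805 m^2


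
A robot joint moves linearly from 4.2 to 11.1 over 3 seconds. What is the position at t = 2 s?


s = t/T = 2/3 = 0.6667
p(t) = p0 + (pf-p0)*s
= 4.2 + (11.1 - 4.2) * 0.6667
= 8.8


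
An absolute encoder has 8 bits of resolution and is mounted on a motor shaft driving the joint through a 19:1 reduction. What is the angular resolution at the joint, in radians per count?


counts = 2^8 = 256
effective counts at joint = 256 * 19 = 4864
resolution = 2*pi / 4864
= 0.0013 rad/count


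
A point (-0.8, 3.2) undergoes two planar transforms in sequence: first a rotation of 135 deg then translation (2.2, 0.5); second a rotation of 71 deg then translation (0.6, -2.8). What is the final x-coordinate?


After transform 1:
x1 = cos(135)*-0.8 - sin(135)*3.2 + 2.2 = 0.5029
y1 = sin(135)*-0.8 + cos(135)*3.2 + 0.5 = -2.3284
After transform 2:
x2 = cos(71)*0.5029 - sin(71)*-2.3284 + 0.6
= 2.9653


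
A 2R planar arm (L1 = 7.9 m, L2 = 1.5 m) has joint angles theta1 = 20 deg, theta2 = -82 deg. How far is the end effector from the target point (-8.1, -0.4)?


End effector via forward kinematics:
x = L1*cos(t1) + L2*cos(t1+t2) = 8.1278
y = L1*sin(t1) + L2*sin(t1+t2) = 1.3775
Distance to target:
d = sqrt((-8.1 - 8.1278)^2 + (-0.4 - 1.3775)^2)
= sqrt(263.3408 + 3.1596)
= 16.3248 m


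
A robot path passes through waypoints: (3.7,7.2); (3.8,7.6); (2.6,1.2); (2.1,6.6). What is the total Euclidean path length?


Segment lengths:
  seg1 = sqrt((0.1)^2 + (0.4)^2) = 0.4123
  seg2 = sqrt((-1.2)^2 + (-6.4)^2) = 6.5115
  seg3 = sqrt((-0.5)^2 + (5.4)^2) = 5.4231
Total = 12.3469


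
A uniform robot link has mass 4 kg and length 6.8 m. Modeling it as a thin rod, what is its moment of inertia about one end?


I = (1/3) * m * L^2
= (1/3) * 4 * 6.8^2
= 0.333333 * 4 * 46.24
= 61.6533 kg*m^2


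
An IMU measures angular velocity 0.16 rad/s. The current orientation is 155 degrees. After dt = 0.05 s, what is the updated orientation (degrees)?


delta_theta = w * dt = 0.16 * 0.05 = 0.008 rad
= 0.4584 deg
theta_new = 155 + 0.4584 = 155.4584 deg


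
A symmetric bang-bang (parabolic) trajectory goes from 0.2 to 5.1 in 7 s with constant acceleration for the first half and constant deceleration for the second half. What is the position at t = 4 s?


Symmetric rest-to-rest: each phase covers (pf-p0)/2 in time T/2. 0.5*a*(T/2)^2 = (pf-p0)/2 => a = 4*(pf-p0)/T^2
a = 4*(5.1-0.2)/7^2 = 0.4
t = 4 is in the deceleration phase (t > T/2).
p = pf - 0.5*a*(T-t)^2 = 5.1 - 0.5*0.4*3^2
= 3.3


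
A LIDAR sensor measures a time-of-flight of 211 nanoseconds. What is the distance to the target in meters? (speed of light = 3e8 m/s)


tof = 211 ns = 2.11e-07 s
dist = c * tof / 2
= 3e8 * 2.11e-07 / 2
= 31.65 m


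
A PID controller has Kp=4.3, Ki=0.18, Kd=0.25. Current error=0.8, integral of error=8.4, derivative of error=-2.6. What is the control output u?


u = Kp*e + Ki*int(e) + Kd*de/dt
= 4.3*0.8 + 0.18*8.4 + 0.25*(-2.6)
= 3.44 + 1.512 + -0.65
= 4.302


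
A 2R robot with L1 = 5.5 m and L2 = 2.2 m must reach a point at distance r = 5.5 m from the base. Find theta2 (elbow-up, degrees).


cos(theta2) = (r^2 - L1^2 - L2^2) / (2*L1*L2)
cos(theta2) = (30.25 - 30.25 - 4.84) / 24.2
cos(theta2) = -0.2
theta2 = 101.537 degrees


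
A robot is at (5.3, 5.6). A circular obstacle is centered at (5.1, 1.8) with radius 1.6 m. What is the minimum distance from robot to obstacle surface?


center_dist = sqrt((5.3-5.1)^2 + (5.6-1.8)^2)
= sqrt(0.04 + 14.44)
= 3.8053
min_dist = center_dist - radius = 3.8053 - 1.6 = 2.2053 m


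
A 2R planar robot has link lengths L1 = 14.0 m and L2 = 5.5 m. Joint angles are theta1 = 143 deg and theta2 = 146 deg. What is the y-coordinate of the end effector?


Convert angles to radians: theta1 = 2.4958, theta2 = 2.5482
y = L1*sin(theta1) + L2*sin(theta1+theta2)
y = 8.4254 + -5.2004
y = 3.2251


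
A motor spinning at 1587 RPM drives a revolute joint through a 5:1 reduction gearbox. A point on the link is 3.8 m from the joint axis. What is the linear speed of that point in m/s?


omega_motor = 1587 * 2*pi/60 = 166.1903 rad/s
omega_joint = omega_motor / 5 = 33.2381 rad/s
v = omega_joint * r = 33.2381 * 3.8
= 126.3046 m/s


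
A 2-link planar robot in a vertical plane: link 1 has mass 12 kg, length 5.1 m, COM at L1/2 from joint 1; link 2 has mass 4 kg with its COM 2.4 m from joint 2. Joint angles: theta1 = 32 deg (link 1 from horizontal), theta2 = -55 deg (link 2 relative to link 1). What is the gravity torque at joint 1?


Horizontal distance from joint 1 to link-1 COM:
  x_c1 = (L1/2)*cos(t1) = 2.55 * 0.848 = 2.1625 m
Horizontal distance from joint 1 to link-2 COM:
  x_c2 = L1*cos(t1) + Lc2*cos(t1+t2)
       = 5.1*0.848 + 2.4*0.9205 = 6.5343 m
tau1 = m1*g*x_c1 + m2*g*x_c2
     = 12*9.81*2.1625 + 4*9.81*6.5343
     = 254.5722 + 256.4042
     = 510.9764 Nm


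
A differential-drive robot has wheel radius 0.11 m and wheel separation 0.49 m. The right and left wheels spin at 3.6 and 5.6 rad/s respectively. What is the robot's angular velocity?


vR = r*wR = 0.11*3.6 = 0.396 m/s
vL = r*wL = 0.11*5.6 = 0.616 m/s
v = (vR+vL)/2 = 0.506 m/s
omega = (vR-vL)/L = -0.449 rad/s
angular velocity = -0.449 rad/s


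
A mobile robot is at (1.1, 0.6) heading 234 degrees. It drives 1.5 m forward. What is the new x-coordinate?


x_new = x0 + d*cos(theta)
= 1.1 + 1.5*cos(234)
= 1.1 + -0.8817
= 0.2183


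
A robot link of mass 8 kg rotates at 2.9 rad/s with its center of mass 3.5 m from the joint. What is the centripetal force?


F = m * omega^2 * r
= 8 * 2.9^2 * 3.5
= 8 * 8.41 * 3.5
= 235.48 N


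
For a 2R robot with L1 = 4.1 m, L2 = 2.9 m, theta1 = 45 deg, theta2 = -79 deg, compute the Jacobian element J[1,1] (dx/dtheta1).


J[1,1] = -L1*sin(t1) - L2*sin(t1+t2)
= -4.1*sin(45) - 2.9*sin(-34)
= -1.2775


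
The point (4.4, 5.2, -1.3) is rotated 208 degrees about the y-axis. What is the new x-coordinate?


Rotation about y-axis: x' = x*cos(theta) + z*sin(theta)
= 4.4 * -0.8829 + -1.3 * -0.4695
= -3.2747


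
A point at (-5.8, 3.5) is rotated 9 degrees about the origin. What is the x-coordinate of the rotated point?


x' = x*cos(theta) - y*sin(theta)
cos(9 deg) = 0.9877, sin(9 deg) = 0.1564
x' = -5.8 * 0.9877 - 3.5 * 0.1564
= -5.7286 - 0.5475
= -6.2761


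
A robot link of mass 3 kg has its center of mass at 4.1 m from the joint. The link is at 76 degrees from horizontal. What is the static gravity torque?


tau = m*g*L*cos(angle)
= 3 * 9.81 * 4.1 * cos(76 deg)
= 3 * 9.81 * 4.1 * 0.2419
= 29.191 Nm


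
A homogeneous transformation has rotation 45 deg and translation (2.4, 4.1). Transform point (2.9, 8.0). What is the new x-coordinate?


x' = cos(theta)*px - sin(theta)*py + tx
= 0.7071*2.9 - 0.7071*8.0 + 2.4
= -1.2062


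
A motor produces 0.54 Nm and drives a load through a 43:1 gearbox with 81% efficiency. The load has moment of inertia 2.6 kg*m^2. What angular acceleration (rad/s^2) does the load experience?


tau_out = tau_motor * N * eta
= 0.54 * 43 * 0.81 = 18.8082 Nm
alpha = tau_out / I = 18.8082 / 2.6
= 7.2339 rad/s^2


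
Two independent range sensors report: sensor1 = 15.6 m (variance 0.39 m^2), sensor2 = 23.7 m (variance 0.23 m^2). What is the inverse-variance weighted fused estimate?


w1 = (1/var1) / (1/var1 + 1/var2)
   = 2.5641 / (2.5641 + 4.3478) = 0.371
w2 = 1 - w1 = 0.629
fused = w1*s1 + w2*s2 = 5.7871 + 14.9081
= 20.6952 m


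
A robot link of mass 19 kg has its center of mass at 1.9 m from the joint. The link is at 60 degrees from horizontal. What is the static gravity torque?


tau = m*g*L*cos(angle)
= 19 * 9.81 * 1.9 * cos(60 deg)
= 19 * 9.81 * 1.9 * 0.5
= 177.0705 Nm


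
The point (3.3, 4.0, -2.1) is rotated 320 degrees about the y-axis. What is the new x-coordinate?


Rotation about y-axis: x' = x*cos(theta) + z*sin(theta)
= 3.3 * 0.766 + -2.1 * -0.6428
= 3.8778
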